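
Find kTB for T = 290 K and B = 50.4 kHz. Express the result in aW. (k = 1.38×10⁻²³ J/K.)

202 aW

P_n = kTB = 1.38×10⁻²³ × 290 × 5.04×10⁴ = 2.02×10⁻¹⁶ W = 202 aW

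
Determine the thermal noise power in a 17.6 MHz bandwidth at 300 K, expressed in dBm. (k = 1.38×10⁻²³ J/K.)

−101.4 dBm

P_n = kTB = 1.38×10⁻²³ × 300 × 1.76×10⁷ = 7.29×10⁻¹⁴ W
In dBm: 10 log₁₀(7.29×10⁻¹⁴ / 10⁻³) = −101.4 dBm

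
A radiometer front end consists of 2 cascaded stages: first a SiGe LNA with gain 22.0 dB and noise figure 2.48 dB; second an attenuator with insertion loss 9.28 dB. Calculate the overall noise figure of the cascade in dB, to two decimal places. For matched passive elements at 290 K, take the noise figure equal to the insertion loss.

2.59 dB

Convert to linear (a loss of L dB is a gain of −L dB): F_i = 10^(NF_i/10), G_i = 10^(G_i,dB/10)
  Stage 1: F_1 = 10^(2.48/10) = 1.770, G_1 = 10^(22.0/10) = 158.5
  Stage 2: F_2 = 10^(9.28/10) = 8.472, G_2 = 10^(−9.28/10) = 0.1180
Friis cascade:
  F = 1.770 + (8.472 − 1)/158.5 = 1.817
NF = 10 log₁₀(1.817) = 2.59 dB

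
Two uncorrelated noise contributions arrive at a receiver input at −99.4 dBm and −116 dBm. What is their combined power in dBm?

−99.3 dBm

Convert to linear, add, convert back:
P₁ = 1.15×10⁻¹³ W, P₂ = 2.51×10⁻¹⁵ W
P_tot = 1.17×10⁻¹³ W → 10 log₁₀(P_tot / 10⁻³) = −99.3 dBm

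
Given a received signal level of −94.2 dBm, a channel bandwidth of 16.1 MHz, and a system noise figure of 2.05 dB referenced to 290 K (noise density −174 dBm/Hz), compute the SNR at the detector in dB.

5.7 dB

Noise floor: N = −174 + 10 log₁₀(B) + NF
10 log₁₀(1.61×10⁷) = 72.07 dB
N = −174 + 72.07 + 2.05 = −99.88 dBm
SNR = P_sig − N = −94.2 − (−99.88) = 5.68 dB → 5.7 dB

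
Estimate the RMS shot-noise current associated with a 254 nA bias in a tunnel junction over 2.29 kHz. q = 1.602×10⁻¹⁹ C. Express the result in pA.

13.7 pA

I_n = √(2qI·B)
2qI·B = 2 × 1.602×10⁻¹⁹ × 2.54×10⁻⁷ × 2.29×10³ = 1.86×10⁻²² A²
I_n = √(1.86×10⁻²²) = 1.37×10⁻¹¹ A = 13.7 pA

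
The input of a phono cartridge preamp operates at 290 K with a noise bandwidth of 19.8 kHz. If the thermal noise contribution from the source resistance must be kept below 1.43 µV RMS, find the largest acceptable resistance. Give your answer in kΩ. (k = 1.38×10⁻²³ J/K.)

Johnson–Nyquist: V_n = √(4kTRB) ⇒ R = V_n² / (4kTB)
4kTB = 4 × 1.38×10⁻²³ × 290 × 1.98×10⁴ = 3.17×10⁻¹⁶
R = (1.43×10⁻⁶)² / 3.17×10⁻¹⁶ = 6.45×10³ Ω = 6.45 kΩ

6.45 kΩ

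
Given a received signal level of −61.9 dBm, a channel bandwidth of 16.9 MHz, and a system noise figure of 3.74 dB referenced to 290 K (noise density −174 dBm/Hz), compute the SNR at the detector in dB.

Noise floor: N = −174 + 10 log₁₀(B) + NF
10 log₁₀(1.69×10⁷) = 72.28 dB
N = −174 + 72.28 + 3.74 = −97.98 dBm
SNR = P_sig − N = −61.9 − (−97.98) = 36.08 dB → 36.1 dB

36.1 dB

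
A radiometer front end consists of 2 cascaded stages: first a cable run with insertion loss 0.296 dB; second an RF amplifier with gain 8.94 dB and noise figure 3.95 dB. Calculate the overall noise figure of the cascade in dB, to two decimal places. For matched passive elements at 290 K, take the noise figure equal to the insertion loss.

Convert to linear (a loss of L dB is a gain of −L dB): F_i = 10^(NF_i/10), G_i = 10^(G_i,dB/10)
  Stage 1: F_1 = 10^(0.296/10) = 1.071, G_1 = 10^(−0.296/10) = 0.9341
  Stage 2: F_2 = 10^(3.95/10) = 2.483, G_2 = 10^(8.94/10) = 7.834
Friis cascade:
  F = 1.071 + (2.483 − 1)/0.9341 = 2.658
NF = 10 log₁₀(2.658) = 4.25 dB

4.25 dB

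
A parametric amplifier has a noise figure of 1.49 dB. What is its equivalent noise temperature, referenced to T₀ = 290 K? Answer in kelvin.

F = 10^(1.49/10) = 1.40929
T_e = (F − 1)·T₀ = (1.40929 − 1) × 290 = 119 K

119 K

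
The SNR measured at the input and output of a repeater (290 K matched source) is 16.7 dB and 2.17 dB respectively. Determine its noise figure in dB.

NF (dB) = SNR_in(dB) − SNR_out(dB) when the source is at T₀
NF = 16.7 − 2.17 = 14.53 dB

14.53 dB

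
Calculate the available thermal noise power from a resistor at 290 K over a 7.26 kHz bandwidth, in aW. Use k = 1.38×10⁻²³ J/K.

P_n = kTB = 1.38×10⁻²³ × 290 × 7.26×10³ = 2.91×10⁻¹⁷ W = 29.1 aW

29.1 aW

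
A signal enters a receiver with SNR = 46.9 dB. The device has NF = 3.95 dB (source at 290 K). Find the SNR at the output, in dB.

42.95 dB

By definition F = SNR_in/SNR_out, so in dB: SNR_out = SNR_in − NF
SNR_out = 46.9 − 3.95 = 42.95 dB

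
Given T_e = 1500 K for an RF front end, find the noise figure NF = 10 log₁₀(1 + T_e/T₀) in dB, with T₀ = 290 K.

7.90 dB

F = 1 + T_e/T₀ = 1 + 1500/290 = 6.17241
NF = 10 log₁₀(6.17241) = 7.90 dB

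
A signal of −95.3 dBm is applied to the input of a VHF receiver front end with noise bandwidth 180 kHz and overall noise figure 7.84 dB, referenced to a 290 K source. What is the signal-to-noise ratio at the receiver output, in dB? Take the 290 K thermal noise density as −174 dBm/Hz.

Noise floor: N = −174 + 10 log₁₀(B) + NF
10 log₁₀(1.80×10⁵) = 52.55 dB
N = −174 + 52.55 + 7.84 = −113.61 dBm
SNR = P_sig − N = −95.3 − (−113.61) = 18.31 dB → 18.3 dB

18.3 dB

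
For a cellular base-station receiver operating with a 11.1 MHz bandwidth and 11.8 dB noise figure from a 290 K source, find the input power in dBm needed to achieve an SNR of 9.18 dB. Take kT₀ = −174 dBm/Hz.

−82.6 dBm

Sensitivity = −174 + 10 log₁₀(B) + NF + SNR_min
= −174 + 70.45 + 11.8 + 9.18
= −82.57 dBm → −82.6 dBm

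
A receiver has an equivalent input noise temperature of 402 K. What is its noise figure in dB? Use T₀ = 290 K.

F = 1 + T_e/T₀ = 1 + 402/290 = 2.38621
NF = 10 log₁₀(2.38621) = 3.78 dB

3.78 dB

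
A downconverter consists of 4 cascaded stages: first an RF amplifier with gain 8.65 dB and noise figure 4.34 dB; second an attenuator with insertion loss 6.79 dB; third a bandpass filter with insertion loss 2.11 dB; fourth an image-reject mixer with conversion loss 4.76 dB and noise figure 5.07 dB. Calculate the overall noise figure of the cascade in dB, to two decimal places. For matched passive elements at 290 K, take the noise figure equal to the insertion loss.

7.77 dB

Convert to linear (a loss of L dB is a gain of −L dB): F_i = 10^(NF_i/10), G_i = 10^(G_i,dB/10)
  Stage 1: F_1 = 10^(4.34/10) = 2.716, G_1 = 10^(8.65/10) = 7.328
  Stage 2: F_2 = 10^(6.79/10) = 4.775, G_2 = 10^(−6.79/10) = 0.2094
  Stage 3: F_3 = 10^(2.11/10) = 1.626, G_3 = 10^(−2.11/10) = 0.6152
  Stage 4: F_4 = 10^(5.07/10) = 3.214, G_4 = 10^(−4.76/10) = 0.3342
Friis cascade:
  F = 2.716 + (4.775 − 1)/7.328 + (1.626 − 1)/1.535 + (3.214 − 1)/0.9441 = 5.984
NF = 10 log₁₀(5.984) = 7.77 dB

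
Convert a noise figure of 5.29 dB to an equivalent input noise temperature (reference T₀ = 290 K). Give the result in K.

690 K

F = 10^(5.29/10) = 3.38065
T_e = (F − 1)·T₀ = (3.38065 − 1) × 290 = 690 K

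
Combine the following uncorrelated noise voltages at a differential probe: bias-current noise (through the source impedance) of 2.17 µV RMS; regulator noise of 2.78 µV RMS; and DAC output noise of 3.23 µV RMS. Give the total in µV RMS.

Uncorrelated sources add in power (mean-square): V_tot = √(ΣV_i²)
V_tot = √[(2.17×10⁻⁶)² + (2.78×10⁻⁶)² + (3.23×10⁻⁶)²] = 4.78×10⁻⁶ V = 4.78 µV

4.78 µV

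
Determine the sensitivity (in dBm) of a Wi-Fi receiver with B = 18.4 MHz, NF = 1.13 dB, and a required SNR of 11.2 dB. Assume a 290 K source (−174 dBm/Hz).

−89.0 dBm

Sensitivity = −174 + 10 log₁₀(B) + NF + SNR_min
= −174 + 72.65 + 1.13 + 11.2
= −89.02 dBm → −89.0 dBm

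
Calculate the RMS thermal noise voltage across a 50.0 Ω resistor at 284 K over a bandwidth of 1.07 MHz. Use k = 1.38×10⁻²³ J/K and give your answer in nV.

916 nV

V_n = √(4kTRB)
4kTRB = 4 × 1.38×10⁻²³ × 284 × 5.00×10¹ × 1.07×10⁶ = 8.39×10⁻¹³ V²
V_n = √(8.39×10⁻¹³) = 9.16×10⁻⁷ V = 916 nV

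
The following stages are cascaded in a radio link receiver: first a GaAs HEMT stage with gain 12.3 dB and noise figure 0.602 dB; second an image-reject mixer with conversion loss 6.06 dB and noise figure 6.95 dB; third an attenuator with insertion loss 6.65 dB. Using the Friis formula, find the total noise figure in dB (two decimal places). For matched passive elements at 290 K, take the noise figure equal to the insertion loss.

3.51 dB

Convert to linear (a loss of L dB is a gain of −L dB): F_i = 10^(NF_i/10), G_i = 10^(G_i,dB/10)
  Stage 1: F_1 = 10^(0.602/10) = 1.149, G_1 = 10^(12.3/10) = 16.98
  Stage 2: F_2 = 10^(6.95/10) = 4.955, G_2 = 10^(−6.06/10) = 0.2477
  Stage 3: F_3 = 10^(6.65/10) = 4.624, G_3 = 10^(−6.65/10) = 0.2163
Friis cascade:
  F = 1.149 + (4.955 − 1)/16.98 + (4.624 − 1)/4.207 = 2.243
NF = 10 log₁₀(2.243) = 3.51 dB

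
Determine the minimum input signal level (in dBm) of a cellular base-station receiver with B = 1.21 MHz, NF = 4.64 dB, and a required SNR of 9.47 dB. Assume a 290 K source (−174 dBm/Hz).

−99.1 dBm

Sensitivity = −174 + 10 log₁₀(B) + NF + SNR_min
= −174 + 60.83 + 4.64 + 9.47
= −99.06 dBm → −99.1 dBm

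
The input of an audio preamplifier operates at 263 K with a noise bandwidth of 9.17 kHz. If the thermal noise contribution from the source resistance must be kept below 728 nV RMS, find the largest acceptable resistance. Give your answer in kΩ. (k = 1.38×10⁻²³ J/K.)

3.98 kΩ

Johnson–Nyquist: V_n = √(4kTRB) ⇒ R = V_n² / (4kTB)
4kTB = 4 × 1.38×10⁻²³ × 263 × 9.17×10³ = 1.33×10⁻¹⁶
R = (7.28×10⁻⁷)² / 1.33×10⁻¹⁶ = 3.98×10³ Ω = 3.98 kΩ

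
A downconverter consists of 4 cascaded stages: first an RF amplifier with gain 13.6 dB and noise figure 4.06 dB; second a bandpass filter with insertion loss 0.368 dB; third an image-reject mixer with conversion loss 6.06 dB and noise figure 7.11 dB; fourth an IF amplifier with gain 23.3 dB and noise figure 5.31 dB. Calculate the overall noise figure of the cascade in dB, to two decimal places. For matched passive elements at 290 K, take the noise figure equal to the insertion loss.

5.06 dB

Convert to linear (a loss of L dB is a gain of −L dB): F_i = 10^(NF_i/10), G_i = 10^(G_i,dB/10)
  Stage 1: F_1 = 10^(4.06/10) = 2.547, G_1 = 10^(13.6/10) = 22.91
  Stage 2: F_2 = 10^(0.368/10) = 1.088, G_2 = 10^(−0.368/10) = 0.9188
  Stage 3: F_3 = 10^(7.11/10) = 5.140, G_3 = 10^(−6.06/10) = 0.2477
  Stage 4: F_4 = 10^(5.31/10) = 3.396, G_4 = 10^(23.3/10) = 213.8
Friis cascade:
  F = 2.547 + (1.088 − 1)/22.91 + (5.140 − 1)/21.05 + (3.396 − 1)/5.214 = 3.207
NF = 10 log₁₀(3.207) = 5.06 dB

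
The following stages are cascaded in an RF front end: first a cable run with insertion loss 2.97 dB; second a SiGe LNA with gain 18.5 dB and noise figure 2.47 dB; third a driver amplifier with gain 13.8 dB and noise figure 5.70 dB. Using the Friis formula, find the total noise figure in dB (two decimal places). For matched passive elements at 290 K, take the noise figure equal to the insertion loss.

5.53 dB

Convert to linear (a loss of L dB is a gain of −L dB): F_i = 10^(NF_i/10), G_i = 10^(G_i,dB/10)
  Stage 1: F_1 = 10^(2.97/10) = 1.982, G_1 = 10^(−2.97/10) = 0.5047
  Stage 2: F_2 = 10^(2.47/10) = 1.766, G_2 = 10^(18.5/10) = 70.79
  Stage 3: F_3 = 10^(5.70/10) = 3.715, G_3 = 10^(13.8/10) = 23.99
Friis cascade:
  F = 1.982 + (1.766 − 1)/0.5047 + (3.715 − 1)/35.73 = 3.575
NF = 10 log₁₀(3.575) = 5.53 dB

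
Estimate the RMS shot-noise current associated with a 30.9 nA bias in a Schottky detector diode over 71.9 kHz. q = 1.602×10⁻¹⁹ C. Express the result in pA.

26.7 pA

I_n = √(2qI·B)
2qI·B = 2 × 1.602×10⁻¹⁹ × 3.09×10⁻⁸ × 7.19×10⁴ = 7.12×10⁻²² A²
I_n = √(7.12×10⁻²²) = 2.67×10⁻¹¹ A = 26.7 pA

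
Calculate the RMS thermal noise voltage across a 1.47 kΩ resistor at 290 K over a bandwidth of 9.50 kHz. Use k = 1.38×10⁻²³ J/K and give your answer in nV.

V_n = √(4kTRB)
4kTRB = 4 × 1.38×10⁻²³ × 290 × 1.47×10³ × 9.50×10³ = 2.24×10⁻¹³ V²
V_n = √(2.24×10⁻¹³) = 4.73×10⁻⁷ V = 473 nV

473 nV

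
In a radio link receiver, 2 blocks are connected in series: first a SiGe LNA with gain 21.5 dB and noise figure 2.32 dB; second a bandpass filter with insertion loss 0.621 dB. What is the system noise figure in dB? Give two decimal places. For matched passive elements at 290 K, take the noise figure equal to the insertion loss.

Convert to linear (a loss of L dB is a gain of −L dB): F_i = 10^(NF_i/10), G_i = 10^(G_i,dB/10)
  Stage 1: F_1 = 10^(2.32/10) = 1.706, G_1 = 10^(21.5/10) = 141.3
  Stage 2: F_2 = 10^(0.621/10) = 1.154, G_2 = 10^(−0.621/10) = 0.8668
Friis cascade:
  F = 1.706 + (1.154 − 1)/141.3 = 1.707
NF = 10 log₁₀(1.707) = 2.32 dB

2.32 dB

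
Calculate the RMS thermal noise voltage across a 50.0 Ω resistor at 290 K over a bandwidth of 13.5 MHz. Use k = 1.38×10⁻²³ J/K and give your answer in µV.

3.29 µV

V_n = √(4kTRB)
4kTRB = 4 × 1.38×10⁻²³ × 290 × 5.00×10¹ × 1.35×10⁷ = 1.08×10⁻¹¹ V²
V_n = √(1.08×10⁻¹¹) = 3.29×10⁻⁶ V = 3.29 µV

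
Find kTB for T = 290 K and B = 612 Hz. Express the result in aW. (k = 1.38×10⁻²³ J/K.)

P_n = kTB = 1.38×10⁻²³ × 290 × 6.12×10² = 2.45×10⁻¹⁸ W = 2.45 aW

2.45 aW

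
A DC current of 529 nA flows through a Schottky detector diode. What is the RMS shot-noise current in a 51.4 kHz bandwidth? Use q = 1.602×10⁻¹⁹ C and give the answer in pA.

I_n = √(2qI·B)
2qI·B = 2 × 1.602×10⁻¹⁹ × 5.29×10⁻⁷ × 5.14×10⁴ = 8.71×10⁻²¹ A²
I_n = √(8.71×10⁻²¹) = 9.33×10⁻¹¹ A = 93.3 pA

93.3 pA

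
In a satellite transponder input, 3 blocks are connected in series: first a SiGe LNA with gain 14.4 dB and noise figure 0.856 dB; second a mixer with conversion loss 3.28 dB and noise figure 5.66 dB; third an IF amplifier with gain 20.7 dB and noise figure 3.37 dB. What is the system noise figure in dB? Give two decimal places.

Convert to linear (a loss of L dB is a gain of −L dB): F_i = 10^(NF_i/10), G_i = 10^(G_i,dB/10)
  Stage 1: F_1 = 10^(0.856/10) = 1.218, G_1 = 10^(14.4/10) = 27.54
  Stage 2: F_2 = 10^(5.66/10) = 3.681, G_2 = 10^(−3.28/10) = 0.4699
  Stage 3: F_3 = 10^(3.37/10) = 2.173, G_3 = 10^(20.7/10) = 117.5
Friis cascade:
  F = 1.218 + (3.681 − 1)/27.54 + (2.173 − 1)/12.94 = 1.406
NF = 10 log₁₀(1.406) = 1.48 dB

1.48 dB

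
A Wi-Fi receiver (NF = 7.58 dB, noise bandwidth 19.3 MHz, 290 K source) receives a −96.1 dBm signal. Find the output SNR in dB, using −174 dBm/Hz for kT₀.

Noise floor: N = −174 + 10 log₁₀(B) + NF
10 log₁₀(1.93×10⁷) = 72.86 dB
N = −174 + 72.86 + 7.58 = −93.56 dBm
SNR = P_sig − N = −96.1 − (−93.56) = −2.54 dB → −2.5 dB

−2.5 dB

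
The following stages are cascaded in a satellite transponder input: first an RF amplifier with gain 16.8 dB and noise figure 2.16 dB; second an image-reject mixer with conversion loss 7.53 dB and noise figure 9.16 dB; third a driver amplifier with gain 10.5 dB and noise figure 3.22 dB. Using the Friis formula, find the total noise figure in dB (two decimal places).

Convert to linear (a loss of L dB is a gain of −L dB): F_i = 10^(NF_i/10), G_i = 10^(G_i,dB/10)
  Stage 1: F_1 = 10^(2.16/10) = 1.644, G_1 = 10^(16.8/10) = 47.86
  Stage 2: F_2 = 10^(9.16/10) = 8.241, G_2 = 10^(−7.53/10) = 0.1766
  Stage 3: F_3 = 10^(3.22/10) = 2.099, G_3 = 10^(10.5/10) = 11.22
Friis cascade:
  F = 1.644 + (8.241 − 1)/47.86 + (2.099 − 1)/8.453 = 1.926
NF = 10 log₁₀(1.926) = 2.85 dB

2.85 dB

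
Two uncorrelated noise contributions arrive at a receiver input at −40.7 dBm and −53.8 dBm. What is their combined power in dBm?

−40.5 dBm

Convert to linear, add, convert back:
P₁ = 8.51×10⁻⁸ W, P₂ = 4.17×10⁻⁹ W
P_tot = 8.93×10⁻⁸ W → 10 log₁₀(P_tot / 10⁻³) = −40.5 dBm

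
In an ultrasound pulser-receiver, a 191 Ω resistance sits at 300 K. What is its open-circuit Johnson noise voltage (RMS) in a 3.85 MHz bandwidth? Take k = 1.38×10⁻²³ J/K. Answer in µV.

V_n = √(4kTRB)
4kTRB = 4 × 1.38×10⁻²³ × 300 × 1.91×10² × 3.85×10⁶ = 1.22×10⁻¹¹ V²
V_n = √(1.22×10⁻¹¹) = 3.49×10⁻⁶ V = 3.49 µV

3.49 µV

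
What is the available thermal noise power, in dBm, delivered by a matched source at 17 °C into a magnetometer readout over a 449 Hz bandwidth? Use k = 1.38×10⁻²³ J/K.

−147.5 dBm

T = 17 °C + 273.15 = 290.15 K
P_n = kTB = 1.38×10⁻²³ × 290.15 × 4.49×10² = 1.80×10⁻¹⁸ W
In dBm: 10 log₁₀(1.80×10⁻¹⁸ / 10⁻³) = −147.5 dBm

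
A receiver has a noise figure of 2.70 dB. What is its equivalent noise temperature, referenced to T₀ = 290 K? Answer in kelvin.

F = 10^(2.70/10) = 1.86209
T_e = (F − 1)·T₀ = (1.86209 − 1) × 290 = 250 K

250 K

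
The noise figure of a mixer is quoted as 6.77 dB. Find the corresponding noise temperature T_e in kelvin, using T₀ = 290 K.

1088 K

F = 10^(6.77/10) = 4.75335
T_e = (F − 1)·T₀ = (4.75335 − 1) × 290 = 1088 K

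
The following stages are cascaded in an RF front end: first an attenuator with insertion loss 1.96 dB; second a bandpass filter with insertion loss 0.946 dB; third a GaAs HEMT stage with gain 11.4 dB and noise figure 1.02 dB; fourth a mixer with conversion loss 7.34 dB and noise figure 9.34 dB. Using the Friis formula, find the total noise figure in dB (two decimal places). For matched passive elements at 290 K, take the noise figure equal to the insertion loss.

Convert to linear (a loss of L dB is a gain of −L dB): F_i = 10^(NF_i/10), G_i = 10^(G_i,dB/10)
  Stage 1: F_1 = 10^(1.96/10) = 1.570, G_1 = 10^(−1.96/10) = 0.6368
  Stage 2: F_2 = 10^(0.946/10) = 1.243, G_2 = 10^(−0.946/10) = 0.8043
  Stage 3: F_3 = 10^(1.02/10) = 1.265, G_3 = 10^(11.4/10) = 13.80
  Stage 4: F_4 = 10^(9.34/10) = 8.590, G_4 = 10^(−7.34/10) = 0.1845
Friis cascade:
  F = 1.570 + (1.243 − 1)/0.6368 + (1.265 − 1)/0.5122 + (8.590 − 1)/7.070 = 3.543
NF = 10 log₁₀(3.543) = 5.49 dB

5.49 dB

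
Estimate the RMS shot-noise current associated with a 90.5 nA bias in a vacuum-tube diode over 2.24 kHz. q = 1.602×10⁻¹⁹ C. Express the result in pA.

I_n = √(2qI·B)
2qI·B = 2 × 1.602×10⁻¹⁹ × 9.05×10⁻⁸ × 2.24×10³ = 6.50×10⁻²³ A²
I_n = √(6.50×10⁻²³) = 8.06×10⁻¹² A = 8.06 pA

8.06 pA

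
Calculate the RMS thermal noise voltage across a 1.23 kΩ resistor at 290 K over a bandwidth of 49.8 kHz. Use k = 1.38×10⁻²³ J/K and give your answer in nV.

990 nV

V_n = √(4kTRB)
4kTRB = 4 × 1.38×10⁻²³ × 290 × 1.23×10³ × 4.98×10⁴ = 9.81×10⁻¹³ V²
V_n = √(9.81×10⁻¹³) = 9.90×10⁻⁷ V = 990 nV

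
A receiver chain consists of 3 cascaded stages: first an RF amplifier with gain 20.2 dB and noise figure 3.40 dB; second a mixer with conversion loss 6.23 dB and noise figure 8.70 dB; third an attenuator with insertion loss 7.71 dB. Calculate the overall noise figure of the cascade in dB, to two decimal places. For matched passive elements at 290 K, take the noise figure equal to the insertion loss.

3.88 dB

Convert to linear (a loss of L dB is a gain of −L dB): F_i = 10^(NF_i/10), G_i = 10^(G_i,dB/10)
  Stage 1: F_1 = 10^(3.40/10) = 2.188, G_1 = 10^(20.2/10) = 104.7
  Stage 2: F_2 = 10^(8.70/10) = 7.413, G_2 = 10^(−6.23/10) = 0.2382
  Stage 3: F_3 = 10^(7.71/10) = 5.902, G_3 = 10^(−7.71/10) = 0.1694
Friis cascade:
  F = 2.188 + (7.413 − 1)/104.7 + (5.902 − 1)/24.95 = 2.446
NF = 10 log₁₀(2.446) = 3.88 dB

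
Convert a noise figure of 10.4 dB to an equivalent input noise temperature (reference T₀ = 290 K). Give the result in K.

F = 10^(10.4/10) = 10.9648
T_e = (F − 1)·T₀ = (10.9648 − 1) × 290 = 2890 K

2890 K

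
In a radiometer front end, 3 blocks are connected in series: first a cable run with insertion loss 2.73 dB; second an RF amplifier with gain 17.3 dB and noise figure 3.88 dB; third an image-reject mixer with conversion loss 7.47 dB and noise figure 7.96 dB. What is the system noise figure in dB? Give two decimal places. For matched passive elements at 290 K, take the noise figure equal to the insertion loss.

6.78 dB

Convert to linear (a loss of L dB is a gain of −L dB): F_i = 10^(NF_i/10), G_i = 10^(G_i,dB/10)
  Stage 1: F_1 = 10^(2.73/10) = 1.875, G_1 = 10^(−2.73/10) = 0.5333
  Stage 2: F_2 = 10^(3.88/10) = 2.443, G_2 = 10^(17.3/10) = 53.70
  Stage 3: F_3 = 10^(7.96/10) = 6.252, G_3 = 10^(−7.47/10) = 0.1791
Friis cascade:
  F = 1.875 + (2.443 − 1)/0.5333 + (6.252 − 1)/28.64 = 4.765
NF = 10 log₁₀(4.765) = 6.78 dB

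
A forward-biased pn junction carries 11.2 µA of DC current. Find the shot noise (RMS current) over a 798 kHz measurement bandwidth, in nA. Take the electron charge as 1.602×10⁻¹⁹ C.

I_n = √(2qI·B)
2qI·B = 2 × 1.602×10⁻¹⁹ × 1.12×10⁻⁵ × 7.98×10⁵ = 2.86×10⁻¹⁸ A²
I_n = √(2.86×10⁻¹⁸) = 1.69×10⁻⁹ A = 1.69 nA

1.69 nA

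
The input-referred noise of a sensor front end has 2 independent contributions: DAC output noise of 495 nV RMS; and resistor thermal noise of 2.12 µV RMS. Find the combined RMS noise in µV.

2.18 µV

Uncorrelated sources add in power (mean-square): V_tot = √(ΣV_i²)
V_tot = √[(4.95×10⁻⁷)² + (2.12×10⁻⁶)²] = 2.18×10⁻⁶ V = 2.18 µV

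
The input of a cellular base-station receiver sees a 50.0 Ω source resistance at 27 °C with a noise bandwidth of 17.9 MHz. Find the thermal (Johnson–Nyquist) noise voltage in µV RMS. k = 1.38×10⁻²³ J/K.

T = 27 °C + 273.15 = 300.15 K
V_n = √(4kTRB)
4kTRB = 4 × 1.38×10⁻²³ × 300.15 × 5.00×10¹ × 1.79×10⁷ = 1.48×10⁻¹¹ V²
V_n = √(1.48×10⁻¹¹) = 3.85×10⁻⁶ V = 3.85 µV

3.85 µV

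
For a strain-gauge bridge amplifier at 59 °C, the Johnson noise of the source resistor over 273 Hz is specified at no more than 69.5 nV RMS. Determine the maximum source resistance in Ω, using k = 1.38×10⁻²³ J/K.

T = 59 °C + 273.15 = 332.15 K
Johnson–Nyquist: V_n = √(4kTRB) ⇒ R = V_n² / (4kTB)
4kTB = 4 × 1.38×10⁻²³ × 332.15 × 2.73×10² = 5.01×10⁻¹⁸
R = (6.95×10⁻⁸)² / 5.01×10⁻¹⁸ = 9.65×10² Ω = 965 Ω

965 Ω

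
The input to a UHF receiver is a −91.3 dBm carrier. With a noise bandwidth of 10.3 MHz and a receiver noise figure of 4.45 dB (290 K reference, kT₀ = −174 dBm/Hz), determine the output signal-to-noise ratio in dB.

8.1 dB

Noise floor: N = −174 + 10 log₁₀(B) + NF
10 log₁₀(1.03×10⁷) = 70.13 dB
N = −174 + 70.13 + 4.45 = −99.42 dBm
SNR = P_sig − N = −91.3 − (−99.42) = 8.12 dB → 8.1 dB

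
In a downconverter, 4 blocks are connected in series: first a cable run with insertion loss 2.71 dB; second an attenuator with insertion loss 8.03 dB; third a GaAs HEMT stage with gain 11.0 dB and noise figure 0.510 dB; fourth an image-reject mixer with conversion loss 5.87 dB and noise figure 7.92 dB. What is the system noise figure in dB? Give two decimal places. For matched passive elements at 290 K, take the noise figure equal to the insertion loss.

Convert to linear (a loss of L dB is a gain of −L dB): F_i = 10^(NF_i/10), G_i = 10^(G_i,dB/10)
  Stage 1: F_1 = 10^(2.71/10) = 1.866, G_1 = 10^(−2.71/10) = 0.5358
  Stage 2: F_2 = 10^(8.03/10) = 6.353, G_2 = 10^(−8.03/10) = 0.1574
  Stage 3: F_3 = 10^(0.510/10) = 1.125, G_3 = 10^(11.0/10) = 12.59
  Stage 4: F_4 = 10^(7.92/10) = 6.194, G_4 = 10^(−5.87/10) = 0.2588
Friis cascade:
  F = 1.866 + (6.353 − 1)/0.5358 + (1.125 − 1)/0.08433 + (6.194 − 1)/1.062 = 18.23
NF = 10 log₁₀(18.23) = 12.61 dB

12.61 dB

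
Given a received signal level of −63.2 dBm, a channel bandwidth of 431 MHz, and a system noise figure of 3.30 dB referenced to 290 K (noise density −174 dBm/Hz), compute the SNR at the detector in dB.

21.2 dB

Noise floor: N = −174 + 10 log₁₀(B) + NF
10 log₁₀(4.31×10⁸) = 86.34 dB
N = −174 + 86.34 + 3.30 = −84.36 dBm
SNR = P_sig − N = −63.2 − (−84.36) = 21.16 dB → 21.2 dB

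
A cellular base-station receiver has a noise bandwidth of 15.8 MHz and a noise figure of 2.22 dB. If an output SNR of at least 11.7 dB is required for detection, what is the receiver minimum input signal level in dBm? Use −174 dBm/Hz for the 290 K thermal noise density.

−88.1 dBm

Sensitivity = −174 + 10 log₁₀(B) + NF + SNR_min
= −174 + 71.99 + 2.22 + 11.7
= −88.09 dBm → −88.1 dBm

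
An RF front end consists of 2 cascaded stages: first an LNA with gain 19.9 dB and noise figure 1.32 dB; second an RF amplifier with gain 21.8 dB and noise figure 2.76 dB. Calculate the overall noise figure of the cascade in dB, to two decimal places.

Convert to linear (a loss of L dB is a gain of −L dB): F_i = 10^(NF_i/10), G_i = 10^(G_i,dB/10)
  Stage 1: F_1 = 10^(1.32/10) = 1.355, G_1 = 10^(19.9/10) = 97.72
  Stage 2: F_2 = 10^(2.76/10) = 1.888, G_2 = 10^(21.8/10) = 151.4
Friis cascade:
  F = 1.355 + (1.888 − 1)/97.72 = 1.364
NF = 10 log₁₀(1.364) = 1.35 dB

1.35 dB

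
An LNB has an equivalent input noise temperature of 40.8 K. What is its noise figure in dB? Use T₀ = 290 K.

0.572 dB

F = 1 + T_e/T₀ = 1 + 40.8/290 = 1.14069
NF = 10 log₁₀(1.14069) = 0.572 dB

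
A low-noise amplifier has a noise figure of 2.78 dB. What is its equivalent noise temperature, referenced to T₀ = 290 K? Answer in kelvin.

260 K

F = 10^(2.78/10) = 1.89671
T_e = (F − 1)·T₀ = (1.89671 − 1) × 290 = 260 K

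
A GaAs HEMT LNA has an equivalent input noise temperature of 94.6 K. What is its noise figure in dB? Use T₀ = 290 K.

1.23 dB

F = 1 + T_e/T₀ = 1 + 94.6/290 = 1.32621
NF = 10 log₁₀(1.32621) = 1.23 dB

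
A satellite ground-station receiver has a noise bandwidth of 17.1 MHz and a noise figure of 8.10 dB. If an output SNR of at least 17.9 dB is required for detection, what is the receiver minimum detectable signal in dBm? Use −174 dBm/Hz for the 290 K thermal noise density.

Sensitivity = −174 + 10 log₁₀(B) + NF + SNR_min
= −174 + 72.33 + 8.10 + 17.9
= −75.67 dBm → −75.7 dBm

−75.7 dBm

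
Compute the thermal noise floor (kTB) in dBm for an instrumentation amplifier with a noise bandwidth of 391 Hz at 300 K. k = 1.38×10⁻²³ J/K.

−147.9 dBm

P_n = kTB = 1.38×10⁻²³ × 300 × 3.91×10² = 1.62×10⁻¹⁸ W
In dBm: 10 log₁₀(1.62×10⁻¹⁸ / 10⁻³) = −147.9 dBm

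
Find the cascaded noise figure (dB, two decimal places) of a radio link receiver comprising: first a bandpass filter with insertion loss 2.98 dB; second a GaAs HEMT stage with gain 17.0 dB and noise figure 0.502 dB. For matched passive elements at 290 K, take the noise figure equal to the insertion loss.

Convert to linear (a loss of L dB is a gain of −L dB): F_i = 10^(NF_i/10), G_i = 10^(G_i,dB/10)
  Stage 1: F_1 = 10^(2.98/10) = 1.986, G_1 = 10^(−2.98/10) = 0.5035
  Stage 2: F_2 = 10^(0.502/10) = 1.123, G_2 = 10^(17.0/10) = 50.12
Friis cascade:
  F = 1.986 + (1.123 − 1)/0.5035 = 2.229
NF = 10 log₁₀(2.229) = 3.48 dB

3.48 dB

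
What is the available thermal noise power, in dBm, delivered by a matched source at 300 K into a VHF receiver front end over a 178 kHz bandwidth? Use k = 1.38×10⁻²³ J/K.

P_n = kTB = 1.38×10⁻²³ × 300 × 1.78×10⁵ = 7.37×10⁻¹⁶ W
In dBm: 10 log₁₀(7.37×10⁻¹⁶ / 10⁻³) = −121.3 dBm

−121.3 dBm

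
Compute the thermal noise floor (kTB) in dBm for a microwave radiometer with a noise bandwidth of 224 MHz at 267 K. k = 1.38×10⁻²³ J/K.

−90.8 dBm

P_n = kTB = 1.38×10⁻²³ × 267 × 2.24×10⁸ = 8.25×10⁻¹³ W
In dBm: 10 log₁₀(8.25×10⁻¹³ / 10⁻³) = −90.8 dBm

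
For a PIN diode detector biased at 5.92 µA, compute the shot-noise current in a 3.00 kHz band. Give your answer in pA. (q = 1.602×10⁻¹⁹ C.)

75.4 pA

I_n = √(2qI·B)
2qI·B = 2 × 1.602×10⁻¹⁹ × 5.92×10⁻⁶ × 3.00×10³ = 5.69×10⁻²¹ A²
I_n = √(5.69×10⁻²¹) = 7.54×10⁻¹¹ A = 75.4 pA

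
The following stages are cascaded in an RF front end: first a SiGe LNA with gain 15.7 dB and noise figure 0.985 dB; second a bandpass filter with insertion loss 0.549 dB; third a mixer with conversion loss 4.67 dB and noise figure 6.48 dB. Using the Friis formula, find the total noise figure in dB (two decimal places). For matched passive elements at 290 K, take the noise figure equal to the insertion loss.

1.35 dB

Convert to linear (a loss of L dB is a gain of −L dB): F_i = 10^(NF_i/10), G_i = 10^(G_i,dB/10)
  Stage 1: F_1 = 10^(0.985/10) = 1.255, G_1 = 10^(15.7/10) = 37.15
  Stage 2: F_2 = 10^(0.549/10) = 1.135, G_2 = 10^(−0.549/10) = 0.8813
  Stage 3: F_3 = 10^(6.48/10) = 4.446, G_3 = 10^(−4.67/10) = 0.3412
Friis cascade:
  F = 1.255 + (1.135 − 1)/37.15 + (4.446 − 1)/32.74 = 1.363
NF = 10 log₁₀(1.363) = 1.35 dB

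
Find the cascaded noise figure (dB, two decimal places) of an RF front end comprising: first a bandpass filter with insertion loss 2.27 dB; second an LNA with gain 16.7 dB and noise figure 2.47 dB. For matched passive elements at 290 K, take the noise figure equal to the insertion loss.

4.74 dB

Convert to linear (a loss of L dB is a gain of −L dB): F_i = 10^(NF_i/10), G_i = 10^(G_i,dB/10)
  Stage 1: F_1 = 10^(2.27/10) = 1.687, G_1 = 10^(−2.27/10) = 0.5929
  Stage 2: F_2 = 10^(2.47/10) = 1.766, G_2 = 10^(16.7/10) = 46.77
Friis cascade:
  F = 1.687 + (1.766 − 1)/0.5929 = 2.979
NF = 10 log₁₀(2.979) = 4.74 dB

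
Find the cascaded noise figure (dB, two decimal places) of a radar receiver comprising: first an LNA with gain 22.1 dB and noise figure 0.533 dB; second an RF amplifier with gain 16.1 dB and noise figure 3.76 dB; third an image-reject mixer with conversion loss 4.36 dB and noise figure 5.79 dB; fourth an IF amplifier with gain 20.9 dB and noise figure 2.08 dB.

0.57 dB

Convert to linear (a loss of L dB is a gain of −L dB): F_i = 10^(NF_i/10), G_i = 10^(G_i,dB/10)
  Stage 1: F_1 = 10^(0.533/10) = 1.131, G_1 = 10^(22.1/10) = 162.2
  Stage 2: F_2 = 10^(3.76/10) = 2.377, G_2 = 10^(16.1/10) = 40.74
  Stage 3: F_3 = 10^(5.79/10) = 3.793, G_3 = 10^(−4.36/10) = 0.3664
  Stage 4: F_4 = 10^(2.08/10) = 1.614, G_4 = 10^(20.9/10) = 123.0
Friis cascade:
  F = 1.131 + (2.377 − 1)/162.2 + (3.793 − 1)/6607 + (1.614 − 1)/2421 = 1.140
NF = 10 log₁₀(1.140) = 0.57 dB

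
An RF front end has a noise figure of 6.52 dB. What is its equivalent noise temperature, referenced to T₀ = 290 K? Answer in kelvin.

F = 10^(6.52/10) = 4.48745
T_e = (F − 1)·T₀ = (4.48745 − 1) × 290 = 1011 K

1011 K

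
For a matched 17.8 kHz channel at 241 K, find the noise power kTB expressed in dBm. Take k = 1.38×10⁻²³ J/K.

−132.3 dBm

P_n = kTB = 1.38×10⁻²³ × 241 × 1.78×10⁴ = 5.92×10⁻¹⁷ W
In dBm: 10 log₁₀(5.92×10⁻¹⁷ / 10⁻³) = −132.3 dBm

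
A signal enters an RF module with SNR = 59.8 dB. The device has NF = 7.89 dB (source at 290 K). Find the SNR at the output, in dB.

51.91 dB

By definition F = SNR_in/SNR_out, so in dB: SNR_out = SNR_in − NF
SNR_out = 59.8 − 7.89 = 51.91 dB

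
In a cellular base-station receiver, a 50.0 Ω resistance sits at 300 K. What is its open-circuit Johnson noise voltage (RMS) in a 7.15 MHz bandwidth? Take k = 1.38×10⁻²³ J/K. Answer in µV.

V_n = √(4kTRB)
4kTRB = 4 × 1.38×10⁻²³ × 300 × 5.00×10¹ × 7.15×10⁶ = 5.92×10⁻¹² V²
V_n = √(5.92×10⁻¹²) = 2.43×10⁻⁶ V = 2.43 µV

2.43 µV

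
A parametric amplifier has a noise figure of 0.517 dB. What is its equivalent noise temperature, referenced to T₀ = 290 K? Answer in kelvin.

F = 10^(0.517/10) = 1.12642
T_e = (F − 1)·T₀ = (1.12642 − 1) × 290 = 36.7 K

36.7 K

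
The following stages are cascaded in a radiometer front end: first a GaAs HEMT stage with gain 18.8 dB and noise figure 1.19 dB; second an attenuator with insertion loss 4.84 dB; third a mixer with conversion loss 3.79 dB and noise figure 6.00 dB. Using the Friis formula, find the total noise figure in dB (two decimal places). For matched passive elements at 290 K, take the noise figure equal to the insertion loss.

Convert to linear (a loss of L dB is a gain of −L dB): F_i = 10^(NF_i/10), G_i = 10^(G_i,dB/10)
  Stage 1: F_1 = 10^(1.19/10) = 1.315, G_1 = 10^(18.8/10) = 75.86
  Stage 2: F_2 = 10^(4.84/10) = 3.048, G_2 = 10^(−4.84/10) = 0.3281
  Stage 3: F_3 = 10^(6.00/10) = 3.981, G_3 = 10^(−3.79/10) = 0.4178
Friis cascade:
  F = 1.315 + (3.048 − 1)/75.86 + (3.981 − 1)/24.89 = 1.462
NF = 10 log₁₀(1.462) = 1.65 dB

1.65 dB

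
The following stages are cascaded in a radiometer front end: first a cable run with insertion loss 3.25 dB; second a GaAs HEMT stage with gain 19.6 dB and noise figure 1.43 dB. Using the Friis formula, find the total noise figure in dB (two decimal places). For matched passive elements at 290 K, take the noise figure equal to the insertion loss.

Convert to linear (a loss of L dB is a gain of −L dB): F_i = 10^(NF_i/10), G_i = 10^(G_i,dB/10)
  Stage 1: F_1 = 10^(3.25/10) = 2.113, G_1 = 10^(−3.25/10) = 0.4732
  Stage 2: F_2 = 10^(1.43/10) = 1.390, G_2 = 10^(19.6/10) = 91.20
Friis cascade:
  F = 2.113 + (1.390 − 1)/0.4732 = 2.938
NF = 10 log₁₀(2.938) = 4.68 dB

4.68 dB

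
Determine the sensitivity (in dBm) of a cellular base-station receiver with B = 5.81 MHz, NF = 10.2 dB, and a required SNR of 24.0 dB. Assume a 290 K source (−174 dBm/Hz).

Sensitivity = −174 + 10 log₁₀(B) + NF + SNR_min
= −174 + 67.64 + 10.2 + 24.0
= −72.16 dBm → −72.2 dBm

−72.2 dBm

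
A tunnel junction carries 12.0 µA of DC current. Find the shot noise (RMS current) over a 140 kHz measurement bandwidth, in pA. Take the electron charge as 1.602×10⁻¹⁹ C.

I_n = √(2qI·B)
2qI·B = 2 × 1.602×10⁻¹⁹ × 1.20×10⁻⁵ × 1.40×10⁵ = 5.38×10⁻¹⁹ A²
I_n = √(5.38×10⁻¹⁹) = 7.34×10⁻¹⁰ A = 734 pA

734 pA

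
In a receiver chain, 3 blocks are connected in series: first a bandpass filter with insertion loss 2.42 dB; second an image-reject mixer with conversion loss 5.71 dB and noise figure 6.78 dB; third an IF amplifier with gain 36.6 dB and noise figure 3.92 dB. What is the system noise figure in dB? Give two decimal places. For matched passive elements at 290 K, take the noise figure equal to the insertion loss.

Convert to linear (a loss of L dB is a gain of −L dB): F_i = 10^(NF_i/10), G_i = 10^(G_i,dB/10)
  Stage 1: F_1 = 10^(2.42/10) = 1.746, G_1 = 10^(−2.42/10) = 0.5728
  Stage 2: F_2 = 10^(6.78/10) = 4.764, G_2 = 10^(−5.71/10) = 0.2685
  Stage 3: F_3 = 10^(3.92/10) = 2.466, G_3 = 10^(36.6/10) = 4571
Friis cascade:
  F = 1.746 + (4.764 − 1)/0.5728 + (2.466 − 1)/0.1538 = 17.85
NF = 10 log₁₀(17.85) = 12.52 dB

12.52 dB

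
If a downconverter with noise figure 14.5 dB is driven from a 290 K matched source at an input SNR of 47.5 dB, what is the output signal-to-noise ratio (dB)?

By definition F = SNR_in/SNR_out, so in dB: SNR_out = SNR_in − NF
SNR_out = 47.5 − 14.5 = 33.0 dB

33.0 dB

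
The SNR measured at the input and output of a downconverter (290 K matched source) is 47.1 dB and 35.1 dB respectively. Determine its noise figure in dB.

NF (dB) = SNR_in(dB) − SNR_out(dB) when the source is at T₀
NF = 47.1 − 35.1 = 12.0 dB

12.0 dB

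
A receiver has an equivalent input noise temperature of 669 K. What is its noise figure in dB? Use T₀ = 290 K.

5.19 dB

F = 1 + T_e/T₀ = 1 + 669/290 = 3.3069
NF = 10 log₁₀(3.3069) = 5.19 dB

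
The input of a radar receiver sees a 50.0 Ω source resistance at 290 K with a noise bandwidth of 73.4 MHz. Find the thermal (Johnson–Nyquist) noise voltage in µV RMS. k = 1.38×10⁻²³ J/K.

V_n = √(4kTRB)
4kTRB = 4 × 1.38×10⁻²³ × 290 × 5.00×10¹ × 7.34×10⁷ = 5.87×10⁻¹¹ V²
V_n = √(5.87×10⁻¹¹) = 7.66×10⁻⁶ V = 7.66 µV

7.66 µV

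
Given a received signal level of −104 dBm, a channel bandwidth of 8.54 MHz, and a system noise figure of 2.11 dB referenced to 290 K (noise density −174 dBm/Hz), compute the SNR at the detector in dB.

Noise floor: N = −174 + 10 log₁₀(B) + NF
10 log₁₀(8.54×10⁶) = 69.31 dB
N = −174 + 69.31 + 2.11 = −102.58 dBm
SNR = P_sig − N = −104 − (−102.58) = −1.42 dB → −1.4 dB

−1.4 dB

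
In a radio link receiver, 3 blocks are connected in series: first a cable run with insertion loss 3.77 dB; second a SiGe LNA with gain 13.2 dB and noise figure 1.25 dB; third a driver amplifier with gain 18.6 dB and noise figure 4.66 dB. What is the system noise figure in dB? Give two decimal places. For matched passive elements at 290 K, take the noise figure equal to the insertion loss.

5.31 dB

Convert to linear (a loss of L dB is a gain of −L dB): F_i = 10^(NF_i/10), G_i = 10^(G_i,dB/10)
  Stage 1: F_1 = 10^(3.77/10) = 2.382, G_1 = 10^(−3.77/10) = 0.4198
  Stage 2: F_2 = 10^(1.25/10) = 1.334, G_2 = 10^(13.2/10) = 20.89
  Stage 3: F_3 = 10^(4.66/10) = 2.924, G_3 = 10^(18.6/10) = 72.44
Friis cascade:
  F = 2.382 + (1.334 − 1)/0.4198 + (2.924 − 1)/8.770 = 3.396
NF = 10 log₁₀(3.396) = 5.31 dB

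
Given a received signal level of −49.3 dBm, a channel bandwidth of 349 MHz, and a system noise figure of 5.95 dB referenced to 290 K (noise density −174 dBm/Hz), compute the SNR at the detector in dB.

Noise floor: N = −174 + 10 log₁₀(B) + NF
10 log₁₀(3.49×10⁸) = 85.43 dB
N = −174 + 85.43 + 5.95 = −82.62 dBm
SNR = P_sig − N = −49.3 − (−82.62) = 33.32 dB → 33.3 dB

33.3 dB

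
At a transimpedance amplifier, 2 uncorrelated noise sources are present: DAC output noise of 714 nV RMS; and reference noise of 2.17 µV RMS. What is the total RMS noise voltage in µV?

Uncorrelated sources add in power (mean-square): V_tot = √(ΣV_i²)
V_tot = √[(7.14×10⁻⁷)² + (2.17×10⁻⁶)²] = 2.28×10⁻⁶ V = 2.28 µV

2.28 µV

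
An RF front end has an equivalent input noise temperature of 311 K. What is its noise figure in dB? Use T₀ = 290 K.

3.16 dB

F = 1 + T_e/T₀ = 1 + 311/290 = 2.07241
NF = 10 log₁₀(2.07241) = 3.16 dB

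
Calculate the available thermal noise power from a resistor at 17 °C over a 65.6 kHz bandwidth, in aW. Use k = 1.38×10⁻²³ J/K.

T = 17 °C + 273.15 = 290.15 K
P_n = kTB = 1.38×10⁻²³ × 290.15 × 6.56×10⁴ = 2.63×10⁻¹⁶ W = 263 aW

263 aW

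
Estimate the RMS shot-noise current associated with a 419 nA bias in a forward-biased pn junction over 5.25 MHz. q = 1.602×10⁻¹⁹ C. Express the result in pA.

840 pA

I_n = √(2qI·B)
2qI·B = 2 × 1.602×10⁻¹⁹ × 4.19×10⁻⁷ × 5.25×10⁶ = 7.05×10⁻¹⁹ A²
I_n = √(7.05×10⁻¹⁹) = 8.40×10⁻¹⁰ A = 840 pA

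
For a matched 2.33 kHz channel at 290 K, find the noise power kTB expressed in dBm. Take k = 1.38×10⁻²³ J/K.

−140.3 dBm

P_n = kTB = 1.38×10⁻²³ × 290 × 2.33×10³ = 9.32×10⁻¹⁸ W
In dBm: 10 log₁₀(9.32×10⁻¹⁸ / 10⁻³) = −140.3 dBm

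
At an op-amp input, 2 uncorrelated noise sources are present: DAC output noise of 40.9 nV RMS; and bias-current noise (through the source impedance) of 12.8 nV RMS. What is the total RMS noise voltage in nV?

42.9 nV

Uncorrelated sources add in power (mean-square): V_tot = √(ΣV_i²)
V_tot = √[(4.09×10⁻⁸)² + (1.28×10⁻⁸)²] = 4.29×10⁻⁸ V = 42.9 nV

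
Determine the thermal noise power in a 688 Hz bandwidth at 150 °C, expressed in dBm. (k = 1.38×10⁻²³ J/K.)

−144.0 dBm

T = 150 °C + 273.15 = 423.15 K
P_n = kTB = 1.38×10⁻²³ × 423.15 × 6.88×10² = 4.02×10⁻¹⁸ W
In dBm: 10 log₁₀(4.02×10⁻¹⁸ / 10⁻³) = −144.0 dBm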